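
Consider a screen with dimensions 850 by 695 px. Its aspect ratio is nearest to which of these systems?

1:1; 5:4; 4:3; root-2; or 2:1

5:4

Ratio = 850 / 695 ≈ 1.223.
Distances: 1:1 1.000 (Δ 0.223); 5:4 1.250 (Δ 0.027); 4:3 1.333 (Δ 0.110); root-2 1.414 (Δ 0.191); 2:1 2.000 (Δ 0.777).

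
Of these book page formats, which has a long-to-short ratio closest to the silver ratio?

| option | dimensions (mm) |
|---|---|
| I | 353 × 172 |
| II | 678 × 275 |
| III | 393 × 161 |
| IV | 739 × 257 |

Target silver ratio ≈ 2.414.
I: 2.052 (Δ0.362)  II: 2.465 (Δ0.051)  III: 2.441 (Δ0.027)  IV: 2.875 (Δ0.461)

III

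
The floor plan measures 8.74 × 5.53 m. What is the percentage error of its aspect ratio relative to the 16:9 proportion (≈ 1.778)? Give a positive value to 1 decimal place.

11.1%

Ratio = 8.74 / 5.53 ≈ 1.5805.
Ideal 16:9 ≈ 1.7778. |1.5805 − 1.7778| / 1.7778 ≈ 11.10% → 11.1%.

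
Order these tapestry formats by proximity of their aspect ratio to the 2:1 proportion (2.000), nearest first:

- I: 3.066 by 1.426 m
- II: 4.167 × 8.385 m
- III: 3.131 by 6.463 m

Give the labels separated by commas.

I: 3.066/1.426 ≈ 2.150 → |2.150 − 2.000| = 0.150
II: 8.385/4.167 ≈ 2.012 → |2.012 − 2.000| = 0.012
III: 6.463/3.131 ≈ 2.064 → |2.064 − 2.000| = 0.064

II, III, I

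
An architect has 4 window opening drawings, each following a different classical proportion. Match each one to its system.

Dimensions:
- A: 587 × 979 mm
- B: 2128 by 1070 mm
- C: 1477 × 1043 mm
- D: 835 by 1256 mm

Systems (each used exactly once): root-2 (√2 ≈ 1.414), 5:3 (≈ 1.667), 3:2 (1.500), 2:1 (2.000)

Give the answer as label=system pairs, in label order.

A=5:3, B=2:1, C=root-2, D=3:2

Ratios: A ≈ 1.668; B ≈ 1.989; C ≈ 1.416; D ≈ 1.504.
Targets: root-2 ≈ 1.414; 5:3 ≈ 1.667; 3:2 ≈ 1.500; 2:1 ≈ 2.000.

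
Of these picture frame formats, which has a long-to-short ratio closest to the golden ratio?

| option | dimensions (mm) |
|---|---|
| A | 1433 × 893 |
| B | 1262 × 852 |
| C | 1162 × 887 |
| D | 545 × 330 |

A

Ratios (long/short): A ≈ 1.605; B ≈ 1.481; C ≈ 1.310; D ≈ 1.652.
golden ratio ≈ 1.618; option A is nearest (Δ 0.013).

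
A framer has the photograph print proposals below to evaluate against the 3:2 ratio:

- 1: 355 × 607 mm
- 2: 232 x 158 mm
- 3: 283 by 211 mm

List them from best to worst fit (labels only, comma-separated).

1: 607/355 ≈ 1.710 → |1.710 − 1.500| = 0.210
2: 232/158 ≈ 1.468 → |1.468 − 1.500| = 0.032
3: 283/211 ≈ 1.341 → |1.341 − 1.500| = 0.159

2, 3, 1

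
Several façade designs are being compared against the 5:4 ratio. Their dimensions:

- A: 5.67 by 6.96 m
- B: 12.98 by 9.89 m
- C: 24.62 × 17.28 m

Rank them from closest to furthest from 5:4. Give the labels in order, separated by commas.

Ratios: A = 6.96 / 5.67 ≈ 1.228; B = 12.98 / 9.89 ≈ 1.312; C = 24.62 / 17.28 ≈ 1.425.
|Δ from 1.250|: A 0.022; B 0.062; C 0.175.

A, B, C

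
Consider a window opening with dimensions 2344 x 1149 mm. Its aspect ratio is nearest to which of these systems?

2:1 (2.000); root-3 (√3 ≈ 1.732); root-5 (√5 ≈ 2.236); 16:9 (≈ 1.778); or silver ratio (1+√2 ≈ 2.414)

2:1

2344/1149 ≈ 2.040. Nearest candidates are 2:1 (2.000, off by 0.040) and root-5 (2.236, off by 0.196).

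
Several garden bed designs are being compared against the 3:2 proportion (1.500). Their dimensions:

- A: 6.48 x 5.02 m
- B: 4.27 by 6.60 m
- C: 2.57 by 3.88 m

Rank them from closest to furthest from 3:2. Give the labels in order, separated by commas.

A: 6.48/5.02 ≈ 1.291 → |1.291 − 1.500| = 0.209
B: 6.60/4.27 ≈ 1.546 → |1.546 − 1.500| = 0.046
C: 3.88/2.57 ≈ 1.510 → |1.510 − 1.500| = 0.010

C, B, A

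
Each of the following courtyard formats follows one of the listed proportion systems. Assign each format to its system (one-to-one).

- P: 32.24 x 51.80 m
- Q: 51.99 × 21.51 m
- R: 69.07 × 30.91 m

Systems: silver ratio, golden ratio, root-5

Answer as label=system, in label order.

Ratios: P ≈ 1.607; Q ≈ 2.417; R ≈ 2.235.
Targets: silver ratio ≈ 2.414; golden ratio ≈ 1.618; root-5 ≈ 2.236.

P=golden ratio, Q=silver ratio, R=root-5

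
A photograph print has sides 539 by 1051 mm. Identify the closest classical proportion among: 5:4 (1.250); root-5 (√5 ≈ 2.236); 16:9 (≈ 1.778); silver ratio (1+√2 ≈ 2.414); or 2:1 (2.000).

2:1

1051/539 ≈ 1.950. Nearest candidates are 2:1 (2.000, off by 0.050) and 16:9 (1.778, off by 0.172).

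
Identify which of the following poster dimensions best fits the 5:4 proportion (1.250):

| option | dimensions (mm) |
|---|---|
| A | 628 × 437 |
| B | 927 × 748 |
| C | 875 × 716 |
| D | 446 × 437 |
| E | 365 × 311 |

B

Target 5:4 ≈ 1.250.
A: 1.437 (Δ0.187)  B: 1.239 (Δ0.011)  C: 1.222 (Δ0.028)  D: 1.021 (Δ0.229)  E: 1.174 (Δ0.076)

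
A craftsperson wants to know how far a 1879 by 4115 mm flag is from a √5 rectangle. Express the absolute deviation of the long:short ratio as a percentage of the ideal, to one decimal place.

Ratio = 4115 / 1879 ≈ 2.1900.
Ideal root-5 ≈ 2.2361. |2.1900 − 2.2361| / 2.2361 ≈ 2.06% → 2.1%.

2.1%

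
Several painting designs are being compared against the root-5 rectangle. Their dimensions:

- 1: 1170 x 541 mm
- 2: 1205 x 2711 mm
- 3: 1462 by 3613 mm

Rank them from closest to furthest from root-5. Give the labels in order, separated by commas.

2, 1, 3

Ratios: 1 = 1170 / 541 ≈ 2.163; 2 = 2711 / 1205 ≈ 2.250; 3 = 3613 / 1462 ≈ 2.471.
|Δ from 2.236|: 1 0.073; 2 0.014; 3 0.235.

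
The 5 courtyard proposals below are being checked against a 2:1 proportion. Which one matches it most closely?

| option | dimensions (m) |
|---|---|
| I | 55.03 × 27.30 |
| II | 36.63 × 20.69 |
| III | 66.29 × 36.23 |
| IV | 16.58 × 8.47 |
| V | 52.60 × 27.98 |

Ratios (long/short): I ≈ 2.016; II ≈ 1.770; III ≈ 1.830; IV ≈ 1.957; V ≈ 1.880.
2:1 ≈ 2.000; option I is nearest (Δ 0.016).

I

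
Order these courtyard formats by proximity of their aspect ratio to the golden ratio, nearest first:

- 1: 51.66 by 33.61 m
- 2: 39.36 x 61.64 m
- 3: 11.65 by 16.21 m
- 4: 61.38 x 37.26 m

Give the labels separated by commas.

1: 51.66/33.61 ≈ 1.537 → |1.537 − 1.618| = 0.081
2: 61.64/39.36 ≈ 1.566 → |1.566 − 1.618| = 0.052
3: 16.21/11.65 ≈ 1.391 → |1.391 − 1.618| = 0.227
4: 61.38/37.26 ≈ 1.647 → |1.647 − 1.618| = 0.029

4, 2, 1, 3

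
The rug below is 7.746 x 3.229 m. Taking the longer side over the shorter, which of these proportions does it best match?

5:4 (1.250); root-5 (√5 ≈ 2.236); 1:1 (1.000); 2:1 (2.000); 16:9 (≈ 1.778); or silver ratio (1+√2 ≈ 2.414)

silver ratio

Ratio = 7.746 / 3.229 ≈ 2.399.
Distances: 5:4 1.250 (Δ 1.149); root-5 2.236 (Δ 0.163); 1:1 1.000 (Δ 1.399); 2:1 2.000 (Δ 0.399); 16:9 1.778 (Δ 0.621); silver ratio 2.414 (Δ 0.015).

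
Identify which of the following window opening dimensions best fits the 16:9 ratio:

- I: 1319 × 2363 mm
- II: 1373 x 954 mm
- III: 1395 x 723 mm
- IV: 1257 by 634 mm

I

Target 16:9 ≈ 1.778.
I: 1.792 (Δ0.014)  II: 1.439 (Δ0.339)  III: 1.929 (Δ0.151)  IV: 1.983 (Δ0.205)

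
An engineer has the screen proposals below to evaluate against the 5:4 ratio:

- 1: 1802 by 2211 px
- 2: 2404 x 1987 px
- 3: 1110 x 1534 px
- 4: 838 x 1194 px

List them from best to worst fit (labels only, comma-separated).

Ratios: 1 = 2211 / 1802 ≈ 1.227; 2 = 2404 / 1987 ≈ 1.210; 3 = 1534 / 1110 ≈ 1.382; 4 = 1194 / 838 ≈ 1.425.
|Δ from 1.250|: 1 0.023; 2 0.040; 3 0.132; 4 0.175.

1, 2, 3, 4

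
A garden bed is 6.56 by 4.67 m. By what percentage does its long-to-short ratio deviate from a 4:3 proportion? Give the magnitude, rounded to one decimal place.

5.4%

Ratio = 6.56 / 4.67 ≈ 1.4047.
Ideal 4:3 ≈ 1.3333. |1.4047 − 1.3333| / 1.3333 ≈ 5.36% → 5.4%.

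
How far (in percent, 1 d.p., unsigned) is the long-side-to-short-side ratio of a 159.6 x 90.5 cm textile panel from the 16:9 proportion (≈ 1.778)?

Ratio = 159.6 / 90.5 ≈ 1.7635.
Ideal 16:9 ≈ 1.7778. |1.7635 − 1.7778| / 1.7778 ≈ 0.80% → 0.8%.

0.8%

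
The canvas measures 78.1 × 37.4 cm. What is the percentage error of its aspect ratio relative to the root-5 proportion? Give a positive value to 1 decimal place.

6.6%

Ratio = 78.1 / 37.4 ≈ 2.0882.
Ideal root-5 ≈ 2.2361. |2.0882 − 2.2361| / 2.2361 ≈ 6.61% → 6.6%.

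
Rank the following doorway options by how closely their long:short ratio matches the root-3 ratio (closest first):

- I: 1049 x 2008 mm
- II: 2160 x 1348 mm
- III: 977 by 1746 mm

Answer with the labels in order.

Ratios: I = 2008 / 1049 ≈ 1.914; II = 2160 / 1348 ≈ 1.602; III = 1746 / 977 ≈ 1.787.
|Δ from 1.732|: I 0.182; II 0.130; III 0.055.

III, II, I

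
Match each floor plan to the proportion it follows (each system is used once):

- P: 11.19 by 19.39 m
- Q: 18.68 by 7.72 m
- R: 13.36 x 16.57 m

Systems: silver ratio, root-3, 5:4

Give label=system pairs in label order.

Ratios: P ≈ 1.733; Q ≈ 2.420; R ≈ 1.240.
Targets: silver ratio ≈ 2.414; root-3 ≈ 1.732; 5:4 ≈ 1.250.

P=root-3, Q=silver ratio, R=5:4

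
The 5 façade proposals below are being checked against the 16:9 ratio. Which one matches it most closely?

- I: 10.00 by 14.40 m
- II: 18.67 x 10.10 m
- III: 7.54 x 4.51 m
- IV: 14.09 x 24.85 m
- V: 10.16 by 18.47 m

Target 16:9 ≈ 1.778.
I: 1.440 (Δ0.338)  II: 1.849 (Δ0.071)  III: 1.672 (Δ0.106)  IV: 1.764 (Δ0.014)  V: 1.818 (Δ0.040)

IV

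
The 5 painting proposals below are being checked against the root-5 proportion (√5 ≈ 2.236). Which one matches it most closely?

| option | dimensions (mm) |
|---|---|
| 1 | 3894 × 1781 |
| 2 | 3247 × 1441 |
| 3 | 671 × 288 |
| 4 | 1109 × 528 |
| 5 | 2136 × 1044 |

2

Target root-5 ≈ 2.236.
1: 2.186 (Δ0.050)  2: 2.253 (Δ0.017)  3: 2.330 (Δ0.094)  4: 2.100 (Δ0.136)  5: 2.046 (Δ0.190)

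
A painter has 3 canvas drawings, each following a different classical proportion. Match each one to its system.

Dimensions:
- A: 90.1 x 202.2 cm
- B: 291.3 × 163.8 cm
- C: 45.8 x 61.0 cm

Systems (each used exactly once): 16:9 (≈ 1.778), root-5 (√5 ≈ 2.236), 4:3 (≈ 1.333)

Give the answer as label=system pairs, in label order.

A=root-5, B=16:9, C=4:3

Ratios: A ≈ 2.244; B ≈ 1.778; C ≈ 1.332.
Targets: 16:9 ≈ 1.778; root-5 ≈ 2.236; 4:3 ≈ 1.333.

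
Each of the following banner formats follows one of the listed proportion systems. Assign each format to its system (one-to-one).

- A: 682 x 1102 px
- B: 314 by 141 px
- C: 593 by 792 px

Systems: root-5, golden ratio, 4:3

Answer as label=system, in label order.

Ratios: A ≈ 1.616; B ≈ 2.227; C ≈ 1.336.
Targets: root-5 ≈ 2.236; golden ratio ≈ 1.618; 4:3 ≈ 1.333.

A=golden ratio, B=root-5, C=4:3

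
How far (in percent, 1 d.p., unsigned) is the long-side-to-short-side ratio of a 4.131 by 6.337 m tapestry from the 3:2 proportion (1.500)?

2.3%

Ratio = 6.337 / 4.131 ≈ 1.5340.
Ideal 3:2 = 1.5000. |1.5340 − 1.5000| / 1.5000 ≈ 2.27% → 2.3%.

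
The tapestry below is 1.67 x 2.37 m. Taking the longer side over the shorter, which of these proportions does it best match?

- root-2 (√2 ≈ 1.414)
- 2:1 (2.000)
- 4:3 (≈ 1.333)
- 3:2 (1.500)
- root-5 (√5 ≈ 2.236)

2.37/1.67 ≈ 1.419. Nearest candidates are root-2 (1.414, off by 0.005) and 3:2 (1.500, off by 0.081).

root-2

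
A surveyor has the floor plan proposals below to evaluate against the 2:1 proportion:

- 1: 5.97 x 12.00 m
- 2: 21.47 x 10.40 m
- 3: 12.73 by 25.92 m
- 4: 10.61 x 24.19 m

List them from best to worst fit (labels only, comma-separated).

Ratios: 1 = 12.00 / 5.97 ≈ 2.010; 2 = 21.47 / 10.40 ≈ 2.064; 3 = 25.92 / 12.73 ≈ 2.036; 4 = 24.19 / 10.61 ≈ 2.280.
|Δ from 2.000|: 1 0.010; 2 0.064; 3 0.036; 4 0.280.

1, 3, 2, 4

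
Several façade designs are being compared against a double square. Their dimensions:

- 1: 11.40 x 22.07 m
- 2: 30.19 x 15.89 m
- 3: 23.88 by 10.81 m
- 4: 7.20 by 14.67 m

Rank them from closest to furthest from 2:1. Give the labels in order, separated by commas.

Ratios: 1 = 22.07 / 11.40 ≈ 1.936; 2 = 30.19 / 15.89 ≈ 1.900; 3 = 23.88 / 10.81 ≈ 2.209; 4 = 14.67 / 7.20 ≈ 2.038.
|Δ from 2.000|: 1 0.064; 2 0.100; 3 0.209; 4 0.038.

4, 1, 2, 3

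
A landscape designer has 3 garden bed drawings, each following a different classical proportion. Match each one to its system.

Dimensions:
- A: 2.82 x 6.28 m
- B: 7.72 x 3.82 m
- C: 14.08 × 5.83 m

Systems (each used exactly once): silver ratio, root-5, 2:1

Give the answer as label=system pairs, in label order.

A=root-5, B=2:1, C=silver ratio

Ratios: A ≈ 2.227; B ≈ 2.021; C ≈ 2.415.
Targets: silver ratio ≈ 2.414; root-5 ≈ 2.236; 2:1 ≈ 2.000.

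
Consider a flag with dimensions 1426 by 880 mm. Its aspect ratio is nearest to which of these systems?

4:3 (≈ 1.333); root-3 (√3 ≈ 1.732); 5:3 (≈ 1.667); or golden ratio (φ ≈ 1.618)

1426/880 ≈ 1.620. Nearest candidates are golden ratio (1.618, off by 0.002) and 5:3 (1.667, off by 0.047).

golden ratio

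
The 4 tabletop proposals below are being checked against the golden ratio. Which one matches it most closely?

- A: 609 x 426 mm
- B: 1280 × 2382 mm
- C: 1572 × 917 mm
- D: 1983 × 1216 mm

D

Target golden ratio ≈ 1.618.
A: 1.430 (Δ0.188)  B: 1.861 (Δ0.243)  C: 1.714 (Δ0.096)  D: 1.631 (Δ0.013)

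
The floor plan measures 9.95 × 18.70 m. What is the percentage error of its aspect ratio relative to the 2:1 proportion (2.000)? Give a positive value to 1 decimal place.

6.0%

Ratio = 18.70 / 9.95 ≈ 1.8794.
Ideal 2:1 = 2.0000. |1.8794 − 2.0000| / 2.0000 ≈ 6.03% → 6.0%.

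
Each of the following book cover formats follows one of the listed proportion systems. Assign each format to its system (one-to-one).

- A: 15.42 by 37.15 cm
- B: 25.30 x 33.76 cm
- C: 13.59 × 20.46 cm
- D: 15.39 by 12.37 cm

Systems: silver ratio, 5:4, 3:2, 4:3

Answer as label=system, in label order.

A = 37.15/15.42 ≈ 2.409 → silver ratio (2.414)
B = 33.76/25.30 ≈ 1.334 → 4:3 (1.333)
C = 20.46/13.59 ≈ 1.506 → 3:2 (1.500)
D = 15.39/12.37 ≈ 1.244 → 5:4 (1.250)

A=silver ratio, B=4:3, C=3:2, D=5:4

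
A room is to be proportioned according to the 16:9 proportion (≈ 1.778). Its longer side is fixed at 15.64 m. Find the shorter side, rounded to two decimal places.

8.80 m

16:9 ≈ 1.77778.
Shorter side = 15.64 ÷ 1.77778 ≈ 8.7975 → 8.80 m.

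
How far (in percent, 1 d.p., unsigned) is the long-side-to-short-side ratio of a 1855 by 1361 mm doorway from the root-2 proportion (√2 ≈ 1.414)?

Ratio = 1855 / 1361 ≈ 1.3630.
Ideal root-2 ≈ 1.4142. |1.3630 − 1.4142| / 1.4142 ≈ 3.62% → 3.6%.

3.6%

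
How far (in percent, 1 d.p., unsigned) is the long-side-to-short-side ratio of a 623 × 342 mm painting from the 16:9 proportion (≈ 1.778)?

2.5%

Ratio = 623 / 342 ≈ 1.8216.
Ideal 16:9 ≈ 1.7778. |1.8216 − 1.7778| / 1.7778 ≈ 2.46% → 2.5%.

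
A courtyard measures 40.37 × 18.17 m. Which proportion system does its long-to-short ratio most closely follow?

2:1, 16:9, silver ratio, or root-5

root-5

Ratio = 40.37 / 18.17 ≈ 2.222.
Distances: 2:1 2.000 (Δ 0.222); 16:9 1.778 (Δ 0.444); silver ratio 2.414 (Δ 0.192); root-5 2.236 (Δ 0.014).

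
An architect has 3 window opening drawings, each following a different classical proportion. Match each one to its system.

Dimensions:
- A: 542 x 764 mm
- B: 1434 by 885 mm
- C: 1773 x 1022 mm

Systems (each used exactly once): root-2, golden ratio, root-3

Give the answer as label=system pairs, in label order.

A=root-2, B=golden ratio, C=root-3

A = 764/542 ≈ 1.410 → root-2 (1.414)
B = 1434/885 ≈ 1.620 → golden ratio (1.618)
C = 1773/1022 ≈ 1.735 → root-3 (1.732)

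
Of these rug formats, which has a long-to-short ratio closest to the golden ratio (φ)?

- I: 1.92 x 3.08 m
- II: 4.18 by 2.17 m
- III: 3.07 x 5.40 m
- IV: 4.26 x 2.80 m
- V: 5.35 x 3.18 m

Ratios (long/short): I ≈ 1.604; II ≈ 1.926; III ≈ 1.759; IV ≈ 1.521; V ≈ 1.682.
golden ratio ≈ 1.618; option I is nearest (Δ 0.014).

I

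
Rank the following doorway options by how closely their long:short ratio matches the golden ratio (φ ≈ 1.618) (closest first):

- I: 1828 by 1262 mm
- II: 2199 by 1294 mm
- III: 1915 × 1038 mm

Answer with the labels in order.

II, I, III

Ratios: I = 1828 / 1262 ≈ 1.448; II = 2199 / 1294 ≈ 1.699; III = 1915 / 1038 ≈ 1.845.
|Δ from 1.618|: I 0.170; II 0.081; III 0.227.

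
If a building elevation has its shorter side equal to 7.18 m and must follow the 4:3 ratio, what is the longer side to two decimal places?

9.57 m

4:3 ≈ 1.33333.
Longer side = 7.18 × 1.33333 ≈ 9.5733 → 9.57 m.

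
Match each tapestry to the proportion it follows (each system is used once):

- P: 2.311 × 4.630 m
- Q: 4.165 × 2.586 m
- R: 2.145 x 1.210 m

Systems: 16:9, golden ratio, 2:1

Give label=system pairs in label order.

Ratios: P ≈ 2.003; Q ≈ 1.611; R ≈ 1.773.
Targets: 16:9 ≈ 1.778; golden ratio ≈ 1.618; 2:1 ≈ 2.000.

P=2:1, Q=golden ratio, R=16:9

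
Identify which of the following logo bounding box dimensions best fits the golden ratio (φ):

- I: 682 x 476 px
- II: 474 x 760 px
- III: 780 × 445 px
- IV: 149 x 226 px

Ratios (long/short): I ≈ 1.433; II ≈ 1.603; III ≈ 1.753; IV ≈ 1.517.
golden ratio ≈ 1.618; option II is nearest (Δ 0.015).

II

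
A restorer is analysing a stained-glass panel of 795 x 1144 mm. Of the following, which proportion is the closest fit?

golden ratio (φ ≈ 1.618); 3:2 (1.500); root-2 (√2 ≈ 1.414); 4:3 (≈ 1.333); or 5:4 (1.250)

Ratio = 1144 / 795 ≈ 1.439.
Distances: golden ratio 1.618 (Δ 0.179); 3:2 1.500 (Δ 0.061); root-2 1.414 (Δ 0.025); 4:3 1.333 (Δ 0.106); 5:4 1.250 (Δ 0.189).

root-2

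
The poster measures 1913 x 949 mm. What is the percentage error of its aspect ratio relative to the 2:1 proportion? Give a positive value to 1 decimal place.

0.8%

Ratio = 1913 / 949 ≈ 2.0158.
Ideal 2:1 = 2.0000. |2.0158 − 2.0000| / 2.0000 ≈ 0.79% → 0.8%.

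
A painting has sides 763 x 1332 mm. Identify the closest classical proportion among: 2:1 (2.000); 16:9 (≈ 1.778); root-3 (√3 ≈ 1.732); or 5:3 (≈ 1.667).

root-3

Ratio = 1332 / 763 ≈ 1.746.
Distances: 2:1 2.000 (Δ 0.254); 16:9 1.778 (Δ 0.032); root-3 1.732 (Δ 0.014); 5:3 1.667 (Δ 0.079).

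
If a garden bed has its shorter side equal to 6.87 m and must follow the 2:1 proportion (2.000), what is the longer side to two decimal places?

13.74 m

2:1 = 2.00000.
Longer side = 6.87 × 2.00000 ≈ 13.7400 → 13.74 m.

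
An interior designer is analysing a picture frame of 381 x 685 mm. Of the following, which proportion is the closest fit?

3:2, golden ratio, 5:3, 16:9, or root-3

685/381 ≈ 1.798. Nearest candidates are 16:9 (1.778, off by 0.020) and root-3 (1.732, off by 0.066).

16:9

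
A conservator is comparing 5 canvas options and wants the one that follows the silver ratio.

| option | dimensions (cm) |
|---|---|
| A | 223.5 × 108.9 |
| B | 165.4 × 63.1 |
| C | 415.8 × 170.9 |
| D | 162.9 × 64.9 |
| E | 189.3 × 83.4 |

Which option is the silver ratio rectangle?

Target silver ratio ≈ 2.414.
A: 2.052 (Δ0.362)  B: 2.621 (Δ0.207)  C: 2.433 (Δ0.019)  D: 2.510 (Δ0.096)  E: 2.270 (Δ0.144)

C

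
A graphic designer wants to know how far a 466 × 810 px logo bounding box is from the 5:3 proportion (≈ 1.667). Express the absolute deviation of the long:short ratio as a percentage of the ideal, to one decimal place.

Ratio = 810 / 466 ≈ 1.7382.
Ideal 5:3 ≈ 1.6667. |1.7382 − 1.6667| / 1.6667 ≈ 4.29% → 4.3%.

4.3%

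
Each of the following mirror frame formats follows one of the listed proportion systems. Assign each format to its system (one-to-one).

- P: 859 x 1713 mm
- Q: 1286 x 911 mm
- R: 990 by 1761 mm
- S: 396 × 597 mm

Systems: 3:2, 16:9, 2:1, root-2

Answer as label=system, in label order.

P=2:1, Q=root-2, R=16:9, S=3:2

Ratios: P ≈ 1.994; Q ≈ 1.412; R ≈ 1.779; S ≈ 1.508.
Targets: 3:2 ≈ 1.500; 16:9 ≈ 1.778; 2:1 ≈ 2.000; root-2 ≈ 1.414.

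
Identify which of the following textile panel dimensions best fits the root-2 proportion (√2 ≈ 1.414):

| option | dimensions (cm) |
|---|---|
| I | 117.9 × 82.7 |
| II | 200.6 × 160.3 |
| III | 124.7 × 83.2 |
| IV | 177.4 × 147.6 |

Ratios (long/short): I ≈ 1.426; II ≈ 1.251; III ≈ 1.499; IV ≈ 1.202.
root-2 ≈ 1.414; option I is nearest (Δ 0.012).

I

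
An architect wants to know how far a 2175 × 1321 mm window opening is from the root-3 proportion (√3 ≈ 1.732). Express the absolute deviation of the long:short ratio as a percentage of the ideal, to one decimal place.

4.9%

Ratio = 2175 / 1321 ≈ 1.6465.
Ideal root-3 ≈ 1.7321. |1.6465 − 1.7321| / 1.7321 ≈ 4.94% → 4.9%.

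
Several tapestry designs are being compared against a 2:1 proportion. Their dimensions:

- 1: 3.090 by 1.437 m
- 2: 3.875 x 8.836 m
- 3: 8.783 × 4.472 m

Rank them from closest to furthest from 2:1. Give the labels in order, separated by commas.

3, 1, 2

Ratios: 1 = 3.090 / 1.437 ≈ 2.150; 2 = 8.836 / 3.875 ≈ 2.280; 3 = 8.783 / 4.472 ≈ 1.964.
|Δ from 2.000|: 1 0.150; 2 0.280; 3 0.036.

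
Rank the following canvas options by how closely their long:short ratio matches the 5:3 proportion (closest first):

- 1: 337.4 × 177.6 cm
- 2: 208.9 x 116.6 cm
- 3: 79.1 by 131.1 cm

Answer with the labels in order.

3, 2, 1

1: 337.4/177.6 ≈ 1.900 → |1.900 − 1.667| = 0.233
2: 208.9/116.6 ≈ 1.792 → |1.792 − 1.667| = 0.125
3: 131.1/79.1 ≈ 1.657 → |1.657 − 1.667| = 0.010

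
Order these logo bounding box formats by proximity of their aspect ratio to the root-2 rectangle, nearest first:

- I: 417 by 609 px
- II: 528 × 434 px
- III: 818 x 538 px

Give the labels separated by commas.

I, III, II

Ratios: I = 609 / 417 ≈ 1.460; II = 528 / 434 ≈ 1.217; III = 818 / 538 ≈ 1.520.
|Δ from 1.414|: I 0.046; II 0.197; III 0.106.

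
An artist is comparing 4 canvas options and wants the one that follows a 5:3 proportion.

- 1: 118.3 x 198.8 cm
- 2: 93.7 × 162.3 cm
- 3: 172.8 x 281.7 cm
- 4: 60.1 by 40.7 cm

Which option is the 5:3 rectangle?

1

Ratios (long/short): 1 ≈ 1.680; 2 ≈ 1.732; 3 ≈ 1.630; 4 ≈ 1.477.
5:3 ≈ 1.667; option 1 is nearest (Δ 0.013).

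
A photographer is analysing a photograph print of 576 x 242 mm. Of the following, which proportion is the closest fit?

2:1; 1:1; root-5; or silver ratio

576/242 ≈ 2.380. Nearest candidates are silver ratio (2.414, off by 0.034) and root-5 (2.236, off by 0.144).

silver ratio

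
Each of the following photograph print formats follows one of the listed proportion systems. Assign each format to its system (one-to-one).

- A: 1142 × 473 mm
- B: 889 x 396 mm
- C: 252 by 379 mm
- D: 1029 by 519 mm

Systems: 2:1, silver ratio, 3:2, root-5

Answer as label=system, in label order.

A=silver ratio, B=root-5, C=3:2, D=2:1

Ratios: A ≈ 2.414; B ≈ 2.245; C ≈ 1.504; D ≈ 1.983.
Targets: 2:1 ≈ 2.000; silver ratio ≈ 2.414; 3:2 ≈ 1.500; root-5 ≈ 2.236.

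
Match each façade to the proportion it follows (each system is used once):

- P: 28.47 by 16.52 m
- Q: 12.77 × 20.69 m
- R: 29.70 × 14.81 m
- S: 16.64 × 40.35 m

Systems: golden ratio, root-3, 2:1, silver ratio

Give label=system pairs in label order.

P=root-3, Q=golden ratio, R=2:1, S=silver ratio

P = 28.47/16.52 ≈ 1.723 → root-3 (1.732)
Q = 20.69/12.77 ≈ 1.620 → golden ratio (1.618)
R = 29.70/14.81 ≈ 2.005 → 2:1 (2.000)
S = 40.35/16.64 ≈ 2.425 → silver ratio (2.414)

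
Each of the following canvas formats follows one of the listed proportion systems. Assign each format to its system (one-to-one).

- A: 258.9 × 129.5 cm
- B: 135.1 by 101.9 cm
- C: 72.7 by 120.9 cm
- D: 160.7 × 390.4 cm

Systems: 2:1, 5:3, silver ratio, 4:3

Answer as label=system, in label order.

A=2:1, B=4:3, C=5:3, D=silver ratio

Ratios: A ≈ 1.999; B ≈ 1.326; C ≈ 1.663; D ≈ 2.429.
Targets: 2:1 ≈ 2.000; 5:3 ≈ 1.667; silver ratio ≈ 2.414; 4:3 ≈ 1.333.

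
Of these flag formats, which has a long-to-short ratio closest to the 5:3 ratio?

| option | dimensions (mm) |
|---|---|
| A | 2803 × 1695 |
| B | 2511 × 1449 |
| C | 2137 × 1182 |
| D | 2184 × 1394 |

Target 5:3 ≈ 1.667.
A: 1.654 (Δ0.013)  B: 1.733 (Δ0.066)  C: 1.808 (Δ0.141)  D: 1.567 (Δ0.100)

A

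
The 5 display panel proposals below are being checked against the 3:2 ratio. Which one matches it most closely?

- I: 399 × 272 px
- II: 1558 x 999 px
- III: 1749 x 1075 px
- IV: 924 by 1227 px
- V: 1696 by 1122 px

Target 3:2 ≈ 1.500.
I: 1.467 (Δ0.033)  II: 1.560 (Δ0.060)  III: 1.627 (Δ0.127)  IV: 1.328 (Δ0.172)  V: 1.512 (Δ0.012)

V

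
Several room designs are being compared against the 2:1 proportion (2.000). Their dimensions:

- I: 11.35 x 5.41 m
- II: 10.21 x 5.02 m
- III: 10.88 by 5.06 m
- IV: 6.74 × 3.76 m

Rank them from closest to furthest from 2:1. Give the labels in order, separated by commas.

Ratios: I = 11.35 / 5.41 ≈ 2.098; II = 10.21 / 5.02 ≈ 2.034; III = 10.88 / 5.06 ≈ 2.150; IV = 6.74 / 3.76 ≈ 1.793.
|Δ from 2.000|: I 0.098; II 0.034; III 0.150; IV 0.207.

II, I, III, IV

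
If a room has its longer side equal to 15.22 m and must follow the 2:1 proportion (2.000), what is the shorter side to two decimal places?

7.61 m

2:1 = 2.00000.
Shorter side = 15.22 ÷ 2.00000 ≈ 7.6100 → 7.61 m.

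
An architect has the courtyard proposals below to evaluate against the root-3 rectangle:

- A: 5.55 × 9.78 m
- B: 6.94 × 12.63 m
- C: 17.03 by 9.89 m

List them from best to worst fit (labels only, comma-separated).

C, A, B

Ratios: A = 9.78 / 5.55 ≈ 1.762; B = 12.63 / 6.94 ≈ 1.820; C = 17.03 / 9.89 ≈ 1.722.
|Δ from 1.732|: A 0.030; B 0.088; C 0.010.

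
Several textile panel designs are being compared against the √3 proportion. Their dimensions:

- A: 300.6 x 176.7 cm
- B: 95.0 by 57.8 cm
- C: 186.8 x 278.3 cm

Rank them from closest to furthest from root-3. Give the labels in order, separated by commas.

A: 300.6/176.7 ≈ 1.701 → |1.701 − 1.732| = 0.031
B: 95.0/57.8 ≈ 1.644 → |1.644 − 1.732| = 0.088
C: 278.3/186.8 ≈ 1.490 → |1.490 − 1.732| = 0.242

A, B, C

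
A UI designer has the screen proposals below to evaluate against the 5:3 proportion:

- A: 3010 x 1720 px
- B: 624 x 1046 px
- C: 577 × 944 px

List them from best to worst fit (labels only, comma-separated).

A: 3010/1720 ≈ 1.750 → |1.750 − 1.667| = 0.083
B: 1046/624 ≈ 1.676 → |1.676 − 1.667| = 0.009
C: 944/577 ≈ 1.636 → |1.636 − 1.667| = 0.031

B, C, A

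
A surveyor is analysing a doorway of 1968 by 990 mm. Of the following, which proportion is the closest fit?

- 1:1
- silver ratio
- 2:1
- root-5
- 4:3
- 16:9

1968/990 ≈ 1.988. Nearest candidates are 2:1 (2.000, off by 0.012) and 16:9 (1.778, off by 0.210).

2:1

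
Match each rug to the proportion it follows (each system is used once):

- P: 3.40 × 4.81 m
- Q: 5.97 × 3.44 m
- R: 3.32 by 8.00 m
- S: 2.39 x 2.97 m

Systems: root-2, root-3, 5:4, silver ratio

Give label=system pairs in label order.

P = 4.81/3.40 ≈ 1.415 → root-2 (1.414)
Q = 5.97/3.44 ≈ 1.735 → root-3 (1.732)
R = 8.00/3.32 ≈ 2.410 → silver ratio (2.414)
S = 2.97/2.39 ≈ 1.243 → 5:4 (1.250)

P=root-2, Q=root-3, R=silver ratio, S=5:4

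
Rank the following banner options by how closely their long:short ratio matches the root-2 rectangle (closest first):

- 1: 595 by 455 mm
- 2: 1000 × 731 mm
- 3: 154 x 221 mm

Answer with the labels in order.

1: 595/455 ≈ 1.308 → |1.308 − 1.414| = 0.106
2: 1000/731 ≈ 1.368 → |1.368 − 1.414| = 0.046
3: 221/154 ≈ 1.435 → |1.435 − 1.414| = 0.021

3, 2, 1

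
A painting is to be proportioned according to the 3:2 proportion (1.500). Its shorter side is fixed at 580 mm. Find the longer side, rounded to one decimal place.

3:2 = 1.50000.
Longer side = 580 × 1.50000 ≈ 870.000 → 870.0 mm.

870.0 mm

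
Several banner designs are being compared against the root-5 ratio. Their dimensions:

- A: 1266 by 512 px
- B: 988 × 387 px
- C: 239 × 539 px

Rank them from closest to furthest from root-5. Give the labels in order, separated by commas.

C, A, B

Ratios: A = 1266 / 512 ≈ 2.473; B = 988 / 387 ≈ 2.553; C = 539 / 239 ≈ 2.255.
|Δ from 2.236|: A 0.237; B 0.317; C 0.019.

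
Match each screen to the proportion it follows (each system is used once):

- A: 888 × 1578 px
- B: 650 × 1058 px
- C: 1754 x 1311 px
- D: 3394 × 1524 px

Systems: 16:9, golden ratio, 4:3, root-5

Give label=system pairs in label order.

A = 1578/888 ≈ 1.777 → 16:9 (1.778)
B = 1058/650 ≈ 1.628 → golden ratio (1.618)
C = 1754/1311 ≈ 1.338 → 4:3 (1.333)
D = 3394/1524 ≈ 2.227 → root-5 (2.236)

A=16:9, B=golden ratio, C=4:3, D=root-5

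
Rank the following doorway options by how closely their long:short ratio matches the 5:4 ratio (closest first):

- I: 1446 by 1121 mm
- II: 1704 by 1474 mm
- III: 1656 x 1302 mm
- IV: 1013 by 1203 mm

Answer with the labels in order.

I: 1446/1121 ≈ 1.290 → |1.290 − 1.250| = 0.040
II: 1704/1474 ≈ 1.156 → |1.156 − 1.250| = 0.094
III: 1656/1302 ≈ 1.272 → |1.272 − 1.250| = 0.022
IV: 1203/1013 ≈ 1.188 → |1.188 − 1.250| = 0.062

III, I, IV, II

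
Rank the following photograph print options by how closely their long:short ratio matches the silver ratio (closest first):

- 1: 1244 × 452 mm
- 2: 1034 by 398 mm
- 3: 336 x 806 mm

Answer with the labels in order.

3, 2, 1

1: 1244/452 ≈ 2.752 → |2.752 − 2.414| = 0.338
2: 1034/398 ≈ 2.598 → |2.598 − 2.414| = 0.184
3: 806/336 ≈ 2.399 → |2.399 − 2.414| = 0.015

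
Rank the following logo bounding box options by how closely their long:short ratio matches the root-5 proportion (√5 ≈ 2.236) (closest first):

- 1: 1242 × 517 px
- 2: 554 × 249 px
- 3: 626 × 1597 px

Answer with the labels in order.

2, 1, 3

Ratios: 1 = 1242 / 517 ≈ 2.402; 2 = 554 / 249 ≈ 2.225; 3 = 1597 / 626 ≈ 2.551.
|Δ from 2.236|: 1 0.166; 2 0.011; 3 0.315.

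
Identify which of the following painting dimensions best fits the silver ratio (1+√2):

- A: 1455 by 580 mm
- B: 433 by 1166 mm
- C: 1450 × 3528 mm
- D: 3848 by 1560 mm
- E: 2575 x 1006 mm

C

Target silver ratio ≈ 2.414.
A: 2.509 (Δ0.095)  B: 2.693 (Δ0.279)  C: 2.433 (Δ0.019)  D: 2.467 (Δ0.053)  E: 2.560 (Δ0.146)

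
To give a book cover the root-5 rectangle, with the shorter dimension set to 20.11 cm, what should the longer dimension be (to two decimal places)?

root-5 ≈ 2.23607.
Longer side = 20.11 × 2.23607 ≈ 44.9674 → 44.97 cm.

44.97 cm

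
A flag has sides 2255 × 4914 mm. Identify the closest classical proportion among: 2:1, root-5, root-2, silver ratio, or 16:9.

root-5

Ratio = 4914 / 2255 ≈ 2.179.
Distances: 2:1 2.000 (Δ 0.179); root-5 2.236 (Δ 0.057); root-2 1.414 (Δ 0.765); silver ratio 2.414 (Δ 0.235); 16:9 1.778 (Δ 0.401).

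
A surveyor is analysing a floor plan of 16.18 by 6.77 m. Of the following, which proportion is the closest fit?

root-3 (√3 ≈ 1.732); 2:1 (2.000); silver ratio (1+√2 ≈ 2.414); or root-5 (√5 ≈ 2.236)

silver ratio

16.18/6.77 ≈ 2.390. Nearest candidates are silver ratio (2.414, off by 0.024) and root-5 (2.236, off by 0.154).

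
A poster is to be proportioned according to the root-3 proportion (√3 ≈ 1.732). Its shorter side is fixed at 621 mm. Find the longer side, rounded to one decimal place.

root-3 ≈ 1.73205.
Longer side = 621 × 1.73205 ≈ 1075.603 → 1075.6 mm.

1075.6 mm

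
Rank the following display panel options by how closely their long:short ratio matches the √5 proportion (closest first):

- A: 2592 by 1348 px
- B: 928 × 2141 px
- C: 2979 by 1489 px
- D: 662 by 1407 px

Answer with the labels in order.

Ratios: A = 2592 / 1348 ≈ 1.923; B = 2141 / 928 ≈ 2.307; C = 2979 / 1489 ≈ 2.001; D = 1407 / 662 ≈ 2.125.
|Δ from 2.236|: A 0.313; B 0.071; C 0.235; D 0.111.

B, D, C, A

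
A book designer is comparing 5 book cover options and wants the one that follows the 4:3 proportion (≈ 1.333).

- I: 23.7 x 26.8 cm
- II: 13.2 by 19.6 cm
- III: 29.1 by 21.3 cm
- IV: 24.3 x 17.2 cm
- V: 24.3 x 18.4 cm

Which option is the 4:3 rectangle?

V

Target 4:3 ≈ 1.333.
I: 1.131 (Δ0.202)  II: 1.485 (Δ0.152)  III: 1.366 (Δ0.033)  IV: 1.413 (Δ0.080)  V: 1.321 (Δ0.012)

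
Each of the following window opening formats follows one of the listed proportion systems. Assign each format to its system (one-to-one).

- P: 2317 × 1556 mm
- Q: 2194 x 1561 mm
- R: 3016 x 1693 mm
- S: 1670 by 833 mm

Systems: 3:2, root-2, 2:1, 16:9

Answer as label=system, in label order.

Ratios: P ≈ 1.489; Q ≈ 1.406; R ≈ 1.781; S ≈ 2.005.
Targets: 3:2 ≈ 1.500; root-2 ≈ 1.414; 2:1 ≈ 2.000; 16:9 ≈ 1.778.

P=3:2, Q=root-2, R=16:9, S=2:1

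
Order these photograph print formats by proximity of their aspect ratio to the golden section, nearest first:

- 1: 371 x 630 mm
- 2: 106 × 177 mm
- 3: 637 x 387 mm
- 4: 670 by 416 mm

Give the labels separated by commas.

4, 3, 2, 1

1: 630/371 ≈ 1.698 → |1.698 − 1.618| = 0.080
2: 177/106 ≈ 1.670 → |1.670 − 1.618| = 0.052
3: 637/387 ≈ 1.646 → |1.646 − 1.618| = 0.028
4: 670/416 ≈ 1.611 → |1.611 − 1.618| = 0.007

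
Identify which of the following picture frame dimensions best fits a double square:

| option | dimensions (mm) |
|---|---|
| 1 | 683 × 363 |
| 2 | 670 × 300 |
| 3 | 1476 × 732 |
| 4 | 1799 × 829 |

Target 2:1 ≈ 2.000.
1: 1.882 (Δ0.118)  2: 2.233 (Δ0.233)  3: 2.016 (Δ0.016)  4: 2.170 (Δ0.170)

3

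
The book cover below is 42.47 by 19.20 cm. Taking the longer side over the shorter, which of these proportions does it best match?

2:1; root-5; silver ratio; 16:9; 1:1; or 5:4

root-5

Ratio = 42.47 / 19.20 ≈ 2.212.
Distances: 2:1 2.000 (Δ 0.212); root-5 2.236 (Δ 0.024); silver ratio 2.414 (Δ 0.202); 16:9 1.778 (Δ 0.434); 1:1 1.000 (Δ 1.212); 5:4 1.250 (Δ 0.962).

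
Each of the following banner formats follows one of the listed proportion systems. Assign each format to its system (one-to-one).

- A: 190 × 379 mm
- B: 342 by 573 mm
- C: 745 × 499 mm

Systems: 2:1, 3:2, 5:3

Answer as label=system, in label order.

Ratios: A ≈ 1.995; B ≈ 1.675; C ≈ 1.493.
Targets: 2:1 ≈ 2.000; 3:2 ≈ 1.500; 5:3 ≈ 1.667.

A=2:1, B=5:3, C=3:2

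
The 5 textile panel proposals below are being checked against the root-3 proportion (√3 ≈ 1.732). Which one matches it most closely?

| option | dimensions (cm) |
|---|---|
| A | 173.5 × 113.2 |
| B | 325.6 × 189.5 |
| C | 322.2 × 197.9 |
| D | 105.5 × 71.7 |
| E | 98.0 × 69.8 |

B

Ratios (long/short): A ≈ 1.533; B ≈ 1.718; C ≈ 1.628; D ≈ 1.471; E ≈ 1.404.
root-3 ≈ 1.732; option B is nearest (Δ 0.014).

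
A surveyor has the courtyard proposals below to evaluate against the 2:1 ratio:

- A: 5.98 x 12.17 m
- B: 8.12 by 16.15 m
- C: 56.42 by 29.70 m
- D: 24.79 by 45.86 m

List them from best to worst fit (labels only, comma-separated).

A: 12.17/5.98 ≈ 2.035 → |2.035 − 2.000| = 0.035
B: 16.15/8.12 ≈ 1.989 → |1.989 − 2.000| = 0.011
C: 56.42/29.70 ≈ 1.900 → |1.900 − 2.000| = 0.100
D: 45.86/24.79 ≈ 1.850 → |1.850 − 2.000| = 0.150

B, A, C, D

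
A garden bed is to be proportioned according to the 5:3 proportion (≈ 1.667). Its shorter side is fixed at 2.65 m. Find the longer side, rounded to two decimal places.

5:3 ≈ 1.66667.
Longer side = 2.65 × 1.66667 ≈ 4.4167 → 4.42 m.

4.42 m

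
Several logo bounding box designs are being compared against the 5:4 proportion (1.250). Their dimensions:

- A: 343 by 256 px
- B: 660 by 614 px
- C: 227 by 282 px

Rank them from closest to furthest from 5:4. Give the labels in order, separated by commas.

Ratios: A = 343 / 256 ≈ 1.340; B = 660 / 614 ≈ 1.075; C = 282 / 227 ≈ 1.242.
|Δ from 1.250|: A 0.090; B 0.175; C 0.008.

C, A, B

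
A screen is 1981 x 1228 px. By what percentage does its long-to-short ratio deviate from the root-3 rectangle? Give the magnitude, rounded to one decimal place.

Ratio = 1981 / 1228 ≈ 1.6132.
Ideal root-3 ≈ 1.7321. |1.6132 − 1.7321| / 1.7321 ≈ 6.86% → 6.9%.

6.9%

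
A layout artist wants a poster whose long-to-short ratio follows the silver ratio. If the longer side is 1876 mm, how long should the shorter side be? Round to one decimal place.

silver ratio ≈ 2.41421.
Shorter side = 1876 ÷ 2.41421 ≈ 777.066 → 777.1 mm.

777.1 mm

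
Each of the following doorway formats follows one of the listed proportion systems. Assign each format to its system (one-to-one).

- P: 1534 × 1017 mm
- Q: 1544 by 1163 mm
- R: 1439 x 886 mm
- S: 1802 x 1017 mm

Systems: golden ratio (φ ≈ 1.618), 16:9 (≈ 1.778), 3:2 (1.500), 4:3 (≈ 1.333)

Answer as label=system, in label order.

P=3:2, Q=4:3, R=golden ratio, S=16:9

P = 1534/1017 ≈ 1.508 → 3:2 (1.500)
Q = 1544/1163 ≈ 1.328 → 4:3 (1.333)
R = 1439/886 ≈ 1.624 → golden ratio (1.618)
S = 1802/1017 ≈ 1.772 → 16:9 (1.778)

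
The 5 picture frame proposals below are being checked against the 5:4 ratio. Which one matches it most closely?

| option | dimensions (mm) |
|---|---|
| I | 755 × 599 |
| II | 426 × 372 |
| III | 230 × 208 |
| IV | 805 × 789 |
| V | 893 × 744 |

I

Target 5:4 ≈ 1.250.
I: 1.260 (Δ0.010)  II: 1.145 (Δ0.105)  III: 1.106 (Δ0.144)  IV: 1.020 (Δ0.230)  V: 1.200 (Δ0.050)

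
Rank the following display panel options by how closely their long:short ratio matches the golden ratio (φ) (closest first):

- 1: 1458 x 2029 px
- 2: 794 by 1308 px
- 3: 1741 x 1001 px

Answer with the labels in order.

2, 3, 1

1: 2029/1458 ≈ 1.392 → |1.392 − 1.618| = 0.226
2: 1308/794 ≈ 1.647 → |1.647 − 1.618| = 0.029
3: 1741/1001 ≈ 1.739 → |1.739 − 1.618| = 0.121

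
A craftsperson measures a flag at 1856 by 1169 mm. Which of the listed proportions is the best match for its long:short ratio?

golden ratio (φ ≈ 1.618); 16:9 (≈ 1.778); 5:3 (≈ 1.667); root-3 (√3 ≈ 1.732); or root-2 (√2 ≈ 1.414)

Ratio = 1856 / 1169 ≈ 1.588.
Distances: golden ratio 1.618 (Δ 0.030); 16:9 1.778 (Δ 0.190); 5:3 1.667 (Δ 0.079); root-3 1.732 (Δ 0.144); root-2 1.414 (Δ 0.174).

golden ratio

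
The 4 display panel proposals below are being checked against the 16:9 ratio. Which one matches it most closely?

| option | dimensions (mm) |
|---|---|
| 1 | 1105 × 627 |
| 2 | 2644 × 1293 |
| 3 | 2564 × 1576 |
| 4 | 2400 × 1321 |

Target 16:9 ≈ 1.778.
1: 1.762 (Δ0.016)  2: 2.045 (Δ0.267)  3: 1.627 (Δ0.151)  4: 1.817 (Δ0.039)

1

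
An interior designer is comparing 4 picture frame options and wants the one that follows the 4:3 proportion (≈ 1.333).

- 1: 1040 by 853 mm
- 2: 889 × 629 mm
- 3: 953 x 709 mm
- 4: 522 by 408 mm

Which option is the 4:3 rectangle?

Ratios (long/short): 1 ≈ 1.219; 2 ≈ 1.413; 3 ≈ 1.344; 4 ≈ 1.279.
4:3 ≈ 1.333; option 3 is nearest (Δ 0.011).

3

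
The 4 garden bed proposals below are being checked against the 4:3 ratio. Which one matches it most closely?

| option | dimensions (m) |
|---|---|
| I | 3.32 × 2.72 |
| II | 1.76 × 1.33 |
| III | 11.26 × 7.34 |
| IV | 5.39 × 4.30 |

Target 4:3 ≈ 1.333.
I: 1.221 (Δ0.112)  II: 1.323 (Δ0.010)  III: 1.534 (Δ0.201)  IV: 1.253 (Δ0.080)

II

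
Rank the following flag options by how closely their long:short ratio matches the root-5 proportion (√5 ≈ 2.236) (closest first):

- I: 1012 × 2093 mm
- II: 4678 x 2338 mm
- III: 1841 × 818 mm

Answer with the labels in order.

III, I, II

I: 2093/1012 ≈ 2.068 → |2.068 − 2.236| = 0.168
II: 4678/2338 ≈ 2.001 → |2.001 − 2.236| = 0.235
III: 1841/818 ≈ 2.251 → |2.251 − 2.236| = 0.015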